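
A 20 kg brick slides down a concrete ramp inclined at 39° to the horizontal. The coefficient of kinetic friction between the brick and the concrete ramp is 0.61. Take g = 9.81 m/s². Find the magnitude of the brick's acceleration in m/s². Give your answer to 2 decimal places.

Resolving the weight along the incline: the component pulling the brick down the slope is mg sin 39° = 20 × 9.81 × 0.6293 = 123.469 N, and the normal force is N = mg cos 39° = 20 × 9.81 × 0.7771 = 152.467 N.
Kinetic friction acts up the slope with magnitude f = μN = 0.61 × 152.467 = 93.005 N.
Net force along the incline is 123.469 − 93.005 = 30.464 N, so a = 30.464 / 20 = 1.5232 m/s².

1.52 m/s²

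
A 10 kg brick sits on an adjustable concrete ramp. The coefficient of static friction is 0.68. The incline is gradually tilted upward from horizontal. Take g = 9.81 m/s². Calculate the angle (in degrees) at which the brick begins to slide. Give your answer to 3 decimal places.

At the threshold of sliding, static friction is at its maximum μ_s N and exactly balances the weight component along the incline: mg sin θ = μ_s mg cos θ.
Hence tan θ = μ_s = 0.68, so θ = arctan(0.68) = 34.2157°.

34.216°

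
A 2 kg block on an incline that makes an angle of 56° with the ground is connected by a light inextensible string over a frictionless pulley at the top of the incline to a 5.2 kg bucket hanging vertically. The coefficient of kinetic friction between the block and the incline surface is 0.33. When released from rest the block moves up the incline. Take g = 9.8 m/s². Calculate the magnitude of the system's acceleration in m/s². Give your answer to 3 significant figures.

For the block on the incline: the weight component along the slope is m₁g sin 56° = 2 × 9.8 × 0.8290 = 16.248 N and the normal force is N = m₁g cos 56° = 10.960 N.
Kinetic friction opposes the block's motion up the incline: f = μN = 0.33 × 10.960 = 3.617 N acting down the slope.
Newton's second law for the block (up-slope positive): T − 16.248 − 3.617 = 2 a. For the hanging bucket (downward positive): 5.2 × 9.8 − T = 5.2 a.
Adding the two equations eliminates T: 31.095 = 7.2 a, so a = 4.3187 m/s².

4.32 m/s²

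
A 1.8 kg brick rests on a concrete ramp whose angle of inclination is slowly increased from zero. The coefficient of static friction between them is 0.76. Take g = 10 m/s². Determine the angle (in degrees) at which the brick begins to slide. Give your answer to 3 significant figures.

37.2°

At the threshold of sliding, static friction is at its maximum μ_s N and exactly balances the weight component along the incline: mg sin θ = μ_s mg cos θ.
Hence tan θ = μ_s = 0.76, so θ = arctan(0.76) = 37.2348°.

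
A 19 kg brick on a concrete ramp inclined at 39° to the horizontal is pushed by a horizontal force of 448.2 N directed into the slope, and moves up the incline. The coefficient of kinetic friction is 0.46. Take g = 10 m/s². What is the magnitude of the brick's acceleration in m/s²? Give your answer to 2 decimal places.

1.64 m/s²

The horizontal push has components F cos 39° = 448.2 × 0.7771 = 348.296 N up the incline and F sin 39° = 448.2 × 0.6293 = 282.052 N pressing into the surface.
The normal force is therefore N = mg cos 39° + F sin 39° = 147.649 + 282.052 = 429.701 N, and kinetic friction down the slope is μN = 0.46 × 429.701 = 197.662 N.
Along the incline: F cos 39° − mg sin 39° − μN = ma, so 348.296 − 119.567 − 197.662 = 19 a, giving a = 1.6351 m/s².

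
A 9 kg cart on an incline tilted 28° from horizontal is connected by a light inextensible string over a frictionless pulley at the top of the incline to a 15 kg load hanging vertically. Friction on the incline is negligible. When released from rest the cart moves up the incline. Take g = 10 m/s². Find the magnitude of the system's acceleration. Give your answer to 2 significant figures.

For the cart on the incline: the weight component along the slope is m₁g sin 28° = 9 × 10 × 0.4695 = 42.255 N and the normal force is N = m₁g cos 28° = 79.465 N.
Newton's second law for the cart (up-slope positive): T − 42.255 = 9 a. For the hanging load (downward positive): 15 × 10 − T = 15 a.
Adding the two equations eliminates T: 107.745 = 24 a, so a = 4.4894 m/s².

4.5 m/s²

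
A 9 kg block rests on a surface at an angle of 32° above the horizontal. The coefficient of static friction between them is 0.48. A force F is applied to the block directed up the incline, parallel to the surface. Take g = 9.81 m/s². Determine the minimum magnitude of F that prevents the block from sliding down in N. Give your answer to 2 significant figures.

The normal force is N = mg cos 32° = 74.874 N. With F at its minimum the block is on the verge of sliding down, so static friction is at its maximum μ_s N = 0.48 × 74.874 = 35.940 N and acts up the slope.
Equilibrium along the incline: F + μ_s N = mg sin 32°, so F = 46.787 − 35.940 = 10.847 N.

11 N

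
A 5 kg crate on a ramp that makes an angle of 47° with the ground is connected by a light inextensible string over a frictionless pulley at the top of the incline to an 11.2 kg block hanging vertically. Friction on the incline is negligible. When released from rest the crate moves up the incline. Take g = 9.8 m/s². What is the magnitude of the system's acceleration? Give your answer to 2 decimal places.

For the crate on the incline: the weight component along the slope is m₁g sin 47° = 5 × 9.8 × 0.7314 = 35.839 N and the normal force is N = m₁g cos 47° = 33.418 N.
Newton's second law for the crate (up-slope positive): T − 35.839 = 5 a. For the hanging block (downward positive): 11.2 × 9.8 − T = 11.2 a.
Adding the two equations eliminates T: 73.921 = 16.2 a, so a = 4.5630 m/s².

4.56 m/s²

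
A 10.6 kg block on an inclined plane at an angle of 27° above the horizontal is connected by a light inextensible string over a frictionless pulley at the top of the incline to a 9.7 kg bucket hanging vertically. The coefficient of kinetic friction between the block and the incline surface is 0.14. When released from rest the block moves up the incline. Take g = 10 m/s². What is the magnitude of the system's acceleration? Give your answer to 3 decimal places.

1.756 m/s²

For the block on the incline: the weight component along the slope is m₁g sin 27° = 10.6 × 10 × 0.4540 = 48.124 N and the normal force is N = m₁g cos 27° = 94.447 N.
Kinetic friction opposes the block's motion up the incline: f = μN = 0.14 × 94.447 = 13.223 N acting down the slope.
Newton's second law for the block (up-slope positive): T − 48.124 − 13.223 = 10.6 a. For the hanging bucket (downward positive): 9.7 × 10 − T = 9.7 a.
Adding the two equations eliminates T: 35.653 = 20.3 a, so a = 1.7563 m/s².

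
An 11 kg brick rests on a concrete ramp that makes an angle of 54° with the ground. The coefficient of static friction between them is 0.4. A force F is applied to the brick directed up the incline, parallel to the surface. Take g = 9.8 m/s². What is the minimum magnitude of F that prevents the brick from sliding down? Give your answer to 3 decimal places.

61.867 N

The normal force is N = mg cos 54° = 63.363 N. With F at its minimum the brick is on the verge of sliding down, so static friction is at its maximum μ_s N = 0.4 × 63.363 = 25.345 N and acts up the slope.
Equilibrium along the incline: F + μ_s N = mg sin 54°, so F = 87.212 − 25.345 = 61.867 N.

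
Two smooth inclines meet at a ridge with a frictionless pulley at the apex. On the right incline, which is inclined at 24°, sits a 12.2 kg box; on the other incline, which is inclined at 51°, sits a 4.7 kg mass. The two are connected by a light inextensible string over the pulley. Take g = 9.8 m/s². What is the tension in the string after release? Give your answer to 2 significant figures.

Resolve each weight along its own incline: the 12.2 kg mass has component 12.2 × 9.8 × sin 24° = 48.629 N down its slope, and the 4.7 kg mass has 4.7 × 9.8 × sin 51° = 35.795 N down its slope.
The 12.2 kg side's 48.629 N exceeds the other side's 35.795 N, so that mass slides down and the 4.7 kg mass slides up. Taking that direction as positive, Newton's second law for the whole system gives 48.629 − 35.795 = (12.2 + 4.7) a, so a = 12.834 / 16.9 = 0.7594 m/s².
For the 4.7 kg mass (up-slope positive): T − 35.795 = 4.7 × 0.7594, so T = 39.364 N.

39 N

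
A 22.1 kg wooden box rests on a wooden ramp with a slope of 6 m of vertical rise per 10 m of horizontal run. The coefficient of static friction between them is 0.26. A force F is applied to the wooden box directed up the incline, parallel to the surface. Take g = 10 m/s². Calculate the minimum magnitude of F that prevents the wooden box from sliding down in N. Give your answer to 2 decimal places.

The normal force is N = mg cos 30.96° = 189.506 N. With F at its minimum the wooden box is on the verge of sliding down, so static friction is at its maximum μ_s N = 0.26 × 189.506 = 49.272 N and acts up the slope.
Equilibrium along the incline: F + μ_s N = mg sin 30.96°, so F = 113.704 − 49.272 = 64.432 N.

64.43 N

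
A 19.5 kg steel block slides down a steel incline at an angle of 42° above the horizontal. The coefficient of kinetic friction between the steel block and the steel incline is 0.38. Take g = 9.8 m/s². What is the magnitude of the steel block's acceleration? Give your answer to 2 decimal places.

3.79 m/s²

Resolving the weight along the incline: the component pulling the steel block down the slope is mg sin 42° = 19.5 × 9.8 × 0.6691 = 127.865 N, and the normal force is N = mg cos 42° = 19.5 × 9.8 × 0.7431 = 142.006 N.
Kinetic friction acts up the slope with magnitude f = μN = 0.38 × 142.006 = 53.962 N.
Net force along the incline is 127.865 − 53.962 = 73.903 N, so a = 73.903 / 19.5 = 3.7899 m/s².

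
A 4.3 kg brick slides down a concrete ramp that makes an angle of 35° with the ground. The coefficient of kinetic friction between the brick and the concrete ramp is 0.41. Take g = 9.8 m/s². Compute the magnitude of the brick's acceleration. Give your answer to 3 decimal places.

Resolving the weight along the incline: the component pulling the brick down the slope is mg sin 35° = 4.3 × 9.8 × 0.5736 = 24.172 N, and the normal force is N = mg cos 35° = 4.3 × 9.8 × 0.8192 = 34.521 N.
Kinetic friction acts up the slope with magnitude f = μN = 0.41 × 34.521 = 14.154 N.
Net force along the incline is 24.172 − 14.154 = 10.018 N, so a = 10.018 / 4.3 = 2.3298 m/s².

2.330 m/s²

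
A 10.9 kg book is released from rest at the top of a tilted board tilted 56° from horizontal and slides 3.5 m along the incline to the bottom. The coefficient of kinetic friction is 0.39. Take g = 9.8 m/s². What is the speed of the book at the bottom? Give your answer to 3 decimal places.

6.474 m/s

The weight component along the incline is mg sin 56° = 88.558 N and the normal force is N = mg cos 56° = 59.733 N.
Friction up the slope is f = μN = 0.39 × 59.733 = 23.296 N, so the net downslope force is 88.558 − 23.296 = 65.262 N and a = 65.262 / 10.9 = 5.9873 m/s².
Starting from rest over a distance of 3.5 m, v² = 2aL = 2 × 5.9873 × 3.5 = 41.9111, so v = 6.4739 m/s.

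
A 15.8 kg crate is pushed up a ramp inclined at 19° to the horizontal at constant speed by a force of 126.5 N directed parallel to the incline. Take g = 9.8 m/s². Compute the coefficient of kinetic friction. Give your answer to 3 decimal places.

0.520

At constant speed ΣF = 0 along the incline. The applied 126.5 N acts up the slope; the weight component mg sin 19° = 50.411 N and kinetic friction μN both act down the slope.
So 126.5 = 50.411 + μ × 146.404, giving μ = (126.5 − 50.411) / 146.404 = 0.5197.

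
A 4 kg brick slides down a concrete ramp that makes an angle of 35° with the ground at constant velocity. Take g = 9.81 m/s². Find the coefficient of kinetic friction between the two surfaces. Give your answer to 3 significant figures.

0.700

At constant velocity the net force along the incline is zero: mg sin 35° = μ mg cos 35°.
So μ = tan 35° = 0.5736 / 0.8192 = 0.7002.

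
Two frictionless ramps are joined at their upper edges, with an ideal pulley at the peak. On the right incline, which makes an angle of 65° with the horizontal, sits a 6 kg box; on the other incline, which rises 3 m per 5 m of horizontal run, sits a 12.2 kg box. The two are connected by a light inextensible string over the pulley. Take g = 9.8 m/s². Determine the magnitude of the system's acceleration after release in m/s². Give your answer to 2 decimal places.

0.45 m/s²

Resolve each weight along its own incline: the 6 kg mass has component 6 × 9.8 × sin 65° = 53.291 N down its slope, and the 12.2 kg mass has 12.2 × 9.8 × sin 30.96° = 61.513 N down its slope.
The 12.2 kg side's 61.513 N exceeds the other side's 53.291 N, so that mass slides down and the 6 kg mass slides up. Taking that direction as positive, Newton's second law for the whole system gives 61.513 − 53.291 = (6 + 12.2) a, so a = 8.222 / 18.2 = 0.4518 m/s².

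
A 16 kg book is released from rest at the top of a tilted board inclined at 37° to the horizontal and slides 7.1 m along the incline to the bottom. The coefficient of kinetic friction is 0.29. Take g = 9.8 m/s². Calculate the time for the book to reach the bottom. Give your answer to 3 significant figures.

The weight component along the incline is mg sin 37° = 94.365 N and the normal force is N = mg cos 37° = 125.226 N.
Friction up the slope is f = μN = 0.29 × 125.226 = 36.316 N, so the net downslope force is 94.365 − 36.316 = 58.049 N and a = 58.049 / 16 = 3.6281 m/s².
Starting from rest, L = ½at², so t = √(2L/a) = √(2 × 7.1 / 3.6281) = 1.9784 s.

1.98 s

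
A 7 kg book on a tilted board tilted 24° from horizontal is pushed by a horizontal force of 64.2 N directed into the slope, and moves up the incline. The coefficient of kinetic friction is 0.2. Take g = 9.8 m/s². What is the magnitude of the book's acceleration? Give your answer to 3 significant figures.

The horizontal push has components F cos 24° = 64.2 × 0.9135 = 58.647 N up the incline and F sin 24° = 64.2 × 0.4067 = 26.110 N pressing into the surface.
The normal force is therefore N = mg cos 24° + F sin 24° = 62.666 + 26.110 = 88.776 N, and kinetic friction down the slope is μN = 0.2 × 88.776 = 17.755 N.
Along the incline: F cos 24° − mg sin 24° − μN = ma, so 58.647 − 27.900 − 17.755 = 7 a, giving a = 1.8560 m/s².

1.86 m/s²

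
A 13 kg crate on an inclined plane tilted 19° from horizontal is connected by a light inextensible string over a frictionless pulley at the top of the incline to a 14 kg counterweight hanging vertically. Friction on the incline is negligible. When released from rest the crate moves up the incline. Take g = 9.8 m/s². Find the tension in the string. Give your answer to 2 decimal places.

87.57 N

For the crate on the incline: the weight component along the slope is m₁g sin 19° = 13 × 9.8 × 0.3256 = 41.481 N and the normal force is N = m₁g cos 19° = 120.459 N.
Newton's second law for the crate (up-slope positive): T − 41.481 = 13 a. For the hanging counterweight (downward positive): 14 × 9.8 − T = 14 a.
Adding the two equations eliminates T: 95.719 = 27 a, so a = 3.5451 m/s².
Then from the hanging counterweight's equation, T = 14 × (9.8 − 3.5451) = 87.569 N.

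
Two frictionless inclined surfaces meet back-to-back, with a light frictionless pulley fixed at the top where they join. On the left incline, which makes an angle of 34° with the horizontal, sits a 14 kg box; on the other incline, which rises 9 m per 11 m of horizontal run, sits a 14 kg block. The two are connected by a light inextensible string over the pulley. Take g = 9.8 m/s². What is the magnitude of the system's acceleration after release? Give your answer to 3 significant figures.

0.363 m/s²

Resolve each weight along its own incline: the 14 kg mass has component 14 × 9.8 × sin 34° = 76.721 N down its slope, and the 14 kg mass has 14 × 9.8 × sin 39.29° = 86.880 N down its slope.
The 14 kg side's 86.880 N exceeds the other side's 76.721 N, so that mass slides down and the 14 kg mass slides up. Taking that direction as positive, Newton's second law for the whole system gives 86.880 − 76.721 = (14 + 14) a, so a = 10.159 / 28 = 0.3628 m/s².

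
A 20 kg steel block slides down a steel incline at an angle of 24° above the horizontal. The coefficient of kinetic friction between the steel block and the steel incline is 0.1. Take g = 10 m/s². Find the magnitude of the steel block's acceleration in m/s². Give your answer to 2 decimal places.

3.15 m/s²

Resolving the weight along the incline: the component pulling the steel block down the slope is mg sin 24° = 20 × 10 × 0.4067 = 81.340 N, and the normal force is N = mg cos 24° = 20 × 10 × 0.9135 = 182.700 N.
Kinetic friction acts up the slope with magnitude f = μN = 0.1 × 182.700 = 18.270 N.
Net force along the incline is 81.340 − 18.270 = 63.070 N, so a = 63.070 / 20 = 3.1535 m/s².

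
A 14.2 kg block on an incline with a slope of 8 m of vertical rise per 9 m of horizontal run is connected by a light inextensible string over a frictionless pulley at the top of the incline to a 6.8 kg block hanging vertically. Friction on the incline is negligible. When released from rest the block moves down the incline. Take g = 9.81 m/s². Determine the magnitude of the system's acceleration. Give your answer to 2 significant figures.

For the block on the incline: the weight component along the slope is m₁g sin 41.63° = 14.2 × 9.81 × 0.6644 = 92.552 N and the normal force is N = m₁g cos 41.63° = 104.116 N.
Newton's second law for the block (down-slope positive): 92.552 − T = 14.2 a. For the hanging block (upward positive): T − 6.8 × 9.81 = 6.8 a.
Adding the two equations eliminates T: 25.844 = 21 a, so a = 1.2307 m/s².

1.2 m/s²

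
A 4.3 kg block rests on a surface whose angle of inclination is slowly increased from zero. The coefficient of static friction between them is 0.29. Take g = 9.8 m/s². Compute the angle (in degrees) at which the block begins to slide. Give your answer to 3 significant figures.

At the threshold of sliding, static friction is at its maximum μ_s N and exactly balances the weight component along the incline: mg sin θ = μ_s mg cos θ.
Hence tan θ = μ_s = 0.29, so θ = arctan(0.29) = 16.1722°.

16.2°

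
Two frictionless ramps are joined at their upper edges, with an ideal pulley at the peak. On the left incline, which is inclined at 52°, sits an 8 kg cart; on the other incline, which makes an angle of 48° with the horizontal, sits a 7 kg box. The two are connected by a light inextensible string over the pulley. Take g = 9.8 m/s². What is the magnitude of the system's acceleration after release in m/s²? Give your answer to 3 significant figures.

0.720 m/s²

Resolve each weight along its own incline: the 8 kg mass has component 8 × 9.8 × sin 52° = 61.780 N down its slope, and the 7 kg mass has 7 × 9.8 × sin 48° = 50.980 N down its slope.
The 8 kg side's 61.780 N exceeds the other side's 50.980 N, so that mass slides down and the 7 kg mass slides up. Taking that direction as positive, Newton's second law for the whole system gives 61.780 − 50.980 = (8 + 7) a, so a = 10.800 / 15 = 0.7200 m/s².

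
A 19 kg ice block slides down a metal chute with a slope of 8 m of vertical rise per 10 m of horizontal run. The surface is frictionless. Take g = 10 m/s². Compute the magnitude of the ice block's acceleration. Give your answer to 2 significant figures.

6.2 m/s²

Resolving the weight along the incline: the component pulling the ice block down the slope is mg sin 38.66° = 19 × 10 × 0.6247 = 118.693 N, and the normal force is N = mg cos 38.66° = 19 × 10 × 0.7809 = 148.371 N.
With no friction the net force along the incline is 118.693 N, so a = g sin 38.66° = 118.693 / 19 = 6.2470 m/s².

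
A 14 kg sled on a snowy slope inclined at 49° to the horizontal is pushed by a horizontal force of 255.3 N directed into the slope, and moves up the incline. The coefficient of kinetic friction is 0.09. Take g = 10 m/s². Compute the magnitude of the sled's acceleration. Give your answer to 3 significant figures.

2.59 m/s²

The horizontal push has components F cos 49° = 255.3 × 0.6561 = 167.502 N up the incline and F sin 49° = 255.3 × 0.7547 = 192.675 N pressing into the surface.
The normal force is therefore N = mg cos 49° + F sin 49° = 91.854 + 192.675 = 284.529 N, and kinetic friction down the slope is μN = 0.09 × 284.529 = 25.608 N.
Along the incline: F cos 49° − mg sin 49° − μN = ma, so 167.502 − 105.658 − 25.608 = 14 a, giving a = 2.5883 m/s².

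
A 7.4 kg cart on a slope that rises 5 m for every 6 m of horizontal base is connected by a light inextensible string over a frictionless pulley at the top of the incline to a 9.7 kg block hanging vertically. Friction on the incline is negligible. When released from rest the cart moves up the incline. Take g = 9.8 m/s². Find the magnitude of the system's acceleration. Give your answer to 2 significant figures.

2.8 m/s²

For the cart on the incline: the weight component along the slope is m₁g sin 39.81° = 7.4 × 9.8 × 0.6402 = 46.427 N and the normal force is N = m₁g cos 39.81° = 55.711 N.
Newton's second law for the cart (up-slope positive): T − 46.427 = 7.4 a. For the hanging block (downward positive): 9.7 × 9.8 − T = 9.7 a.
Adding the two equations eliminates T: 48.633 = 17.1 a, so a = 2.8440 m/s².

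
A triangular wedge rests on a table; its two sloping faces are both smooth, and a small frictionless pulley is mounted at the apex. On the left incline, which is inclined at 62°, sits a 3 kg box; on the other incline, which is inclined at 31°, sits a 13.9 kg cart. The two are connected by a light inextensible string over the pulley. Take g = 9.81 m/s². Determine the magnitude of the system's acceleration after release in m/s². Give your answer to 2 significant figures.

2.6 m/s²

Resolve each weight along its own incline: the 3 kg mass has component 3 × 9.81 × sin 62° = 25.985 N down its slope, and the 13.9 kg mass has 13.9 × 9.81 × sin 31° = 70.230 N down its slope.
The 13.9 kg side's 70.230 N exceeds the other side's 25.985 N, so that mass slides down and the 3 kg mass slides up. Taking that direction as positive, Newton's second law for the whole system gives 70.230 − 25.985 = (3 + 13.9) a, so a = 44.245 / 16.9 = 2.6180 m/s².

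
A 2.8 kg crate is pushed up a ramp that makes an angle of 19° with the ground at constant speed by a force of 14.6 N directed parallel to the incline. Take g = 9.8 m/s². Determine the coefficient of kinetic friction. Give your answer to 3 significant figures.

At constant speed ΣF = 0 along the incline. The applied 14.6 N acts up the slope; the weight component mg sin 19° = 8.934 N and kinetic friction μN both act down the slope.
So 14.6 = 8.934 + μ × 25.945, giving μ = (14.6 − 8.934) / 25.945 = 0.2184.

0.218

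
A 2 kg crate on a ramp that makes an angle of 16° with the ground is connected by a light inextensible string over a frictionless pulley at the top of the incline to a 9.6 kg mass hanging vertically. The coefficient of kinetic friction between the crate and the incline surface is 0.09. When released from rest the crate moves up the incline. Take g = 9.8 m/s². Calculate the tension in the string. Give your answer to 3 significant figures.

22.1 N

For the crate on the incline: the weight component along the slope is m₁g sin 16° = 2 × 9.8 × 0.2756 = 5.402 N and the normal force is N = m₁g cos 16° = 18.841 N.
Kinetic friction opposes the crate's motion up the incline: f = μN = 0.09 × 18.841 = 1.696 N acting down the slope.
Newton's second law for the crate (up-slope positive): T − 5.402 − 1.696 = 2 a. For the hanging mass (downward positive): 9.6 × 9.8 − T = 9.6 a.
Adding the two equations eliminates T: 86.982 = 11.6 a, so a = 7.4984 m/s².
Then from the hanging mass's equation, T = 9.6 × (9.8 − 7.4984) = 22.095 N.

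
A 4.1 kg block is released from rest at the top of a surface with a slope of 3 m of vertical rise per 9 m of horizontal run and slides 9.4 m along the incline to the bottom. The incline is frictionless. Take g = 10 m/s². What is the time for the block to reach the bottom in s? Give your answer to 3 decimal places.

2.438 s

The weight component along the incline is mg sin 18.43° = 12.965 N and the normal force is N = mg cos 18.43° = 38.896 N.
With no friction, a = g sin 18.43° = 3.1623 m/s².
Starting from rest, L = ½at², so t = √(2L/a) = √(2 × 9.4 / 3.1623) = 2.4382 s.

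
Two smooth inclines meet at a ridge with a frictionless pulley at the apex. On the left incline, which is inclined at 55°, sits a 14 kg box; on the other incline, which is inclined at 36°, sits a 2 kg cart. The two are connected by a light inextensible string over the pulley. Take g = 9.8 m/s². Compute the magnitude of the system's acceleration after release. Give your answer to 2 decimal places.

Resolve each weight along its own incline: the 14 kg mass has component 14 × 9.8 × sin 55° = 112.388 N down its slope, and the 2 kg mass has 2 × 9.8 × sin 36° = 11.521 N down its slope.
The 14 kg side's 112.388 N exceeds the other side's 11.521 N, so that mass slides down and the 2 kg mass slides up. Taking that direction as positive, Newton's second law for the whole system gives 112.388 − 11.521 = (14 + 2) a, so a = 100.867 / 16 = 6.3042 m/s².

6.30 m/s²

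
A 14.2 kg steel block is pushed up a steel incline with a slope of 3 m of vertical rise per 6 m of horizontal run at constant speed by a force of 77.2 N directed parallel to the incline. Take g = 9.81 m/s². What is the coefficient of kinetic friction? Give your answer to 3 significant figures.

At constant speed ΣF = 0 along the incline. The applied 77.2 N acts up the slope; the weight component mg sin 26.57° = 62.298 N and kinetic friction μN both act down the slope.
So 77.2 = 62.298 + μ × 124.595, giving μ = (77.2 − 62.298) / 124.595 = 0.1196.

0.120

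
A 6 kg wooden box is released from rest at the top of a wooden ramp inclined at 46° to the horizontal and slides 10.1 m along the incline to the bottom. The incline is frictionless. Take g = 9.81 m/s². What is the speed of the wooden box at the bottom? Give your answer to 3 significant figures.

11.9 m/s

The weight component along the incline is mg sin 46° = 42.340 N and the normal force is N = mg cos 46° = 40.888 N.
With no friction, a = g sin 46° = 7.0567 m/s².
Starting from rest over a distance of 10.1 m, v² = 2aL = 2 × 7.0567 × 10.1 = 142.5453, so v = 11.9392 m/s.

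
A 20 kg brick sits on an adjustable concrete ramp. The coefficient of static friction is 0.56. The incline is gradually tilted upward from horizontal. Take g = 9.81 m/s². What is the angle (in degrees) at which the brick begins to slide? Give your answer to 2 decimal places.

At the threshold of sliding, static friction is at its maximum μ_s N and exactly balances the weight component along the incline: mg sin θ = μ_s mg cos θ.
Hence tan θ = μ_s = 0.56, so θ = arctan(0.56) = 29.2488°.

29.25°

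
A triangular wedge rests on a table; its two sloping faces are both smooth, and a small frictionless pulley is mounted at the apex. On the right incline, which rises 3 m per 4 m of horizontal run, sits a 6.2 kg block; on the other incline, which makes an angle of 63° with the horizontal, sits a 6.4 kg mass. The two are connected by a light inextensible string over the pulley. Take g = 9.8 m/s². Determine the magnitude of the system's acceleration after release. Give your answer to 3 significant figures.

Resolve each weight along its own incline: the 6.2 kg mass has component 6.2 × 9.8 × sin 36.87° = 36.456 N down its slope, and the 6.4 kg mass has 6.4 × 9.8 × sin 63° = 55.884 N down its slope.
The 6.4 kg side's 55.884 N exceeds the other side's 36.456 N, so that mass slides down and the 6.2 kg mass slides up. Taking that direction as positive, Newton's second law for the whole system gives 55.884 − 36.456 = (6.2 + 6.4) a, so a = 19.428 / 12.6 = 1.5419 m/s².

1.54 m/s²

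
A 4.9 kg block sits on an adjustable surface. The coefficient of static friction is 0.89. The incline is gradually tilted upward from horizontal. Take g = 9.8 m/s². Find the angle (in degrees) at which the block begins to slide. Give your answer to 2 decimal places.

41.67°

At the threshold of sliding, static friction is at its maximum μ_s N and exactly balances the weight component along the incline: mg sin θ = μ_s mg cos θ.
Hence tan θ = μ_s = 0.89, so θ = arctan(0.89) = 41.6691°.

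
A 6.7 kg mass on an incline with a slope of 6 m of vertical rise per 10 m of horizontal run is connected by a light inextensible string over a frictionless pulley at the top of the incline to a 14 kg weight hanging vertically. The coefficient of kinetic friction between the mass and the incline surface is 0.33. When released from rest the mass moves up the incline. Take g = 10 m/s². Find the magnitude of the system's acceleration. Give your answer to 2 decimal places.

4.18 m/s²

For the mass on the incline: the weight component along the slope is m₁g sin 30.96° = 6.7 × 10 × 0.5145 = 34.471 N and the normal force is N = m₁g cos 30.96° = 57.452 N.
Kinetic friction opposes the mass's motion up the incline: f = μN = 0.33 × 57.452 = 18.959 N acting down the slope.
Newton's second law for the mass (up-slope positive): T − 34.471 − 18.959 = 6.7 a. For the hanging weight (downward positive): 14 × 10 − T = 14 a.
Adding the two equations eliminates T: 86.570 = 20.7 a, so a = 4.1821 m/s².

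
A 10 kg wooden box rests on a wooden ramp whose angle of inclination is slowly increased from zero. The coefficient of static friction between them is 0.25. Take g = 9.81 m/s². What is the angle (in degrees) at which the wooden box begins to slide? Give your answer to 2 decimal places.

At the threshold of sliding, static friction is at its maximum μ_s N and exactly balances the weight component along the incline: mg sin θ = μ_s mg cos θ.
Hence tan θ = μ_s = 0.25, so θ = arctan(0.25) = 14.0362°.

14.04°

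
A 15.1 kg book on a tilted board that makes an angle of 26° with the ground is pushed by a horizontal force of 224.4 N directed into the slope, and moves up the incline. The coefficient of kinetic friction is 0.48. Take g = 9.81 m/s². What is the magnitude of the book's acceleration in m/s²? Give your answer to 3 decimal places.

The horizontal push has components F cos 26° = 224.4 × 0.8988 = 201.691 N up the incline and F sin 26° = 224.4 × 0.4384 = 98.377 N pressing into the surface.
The normal force is therefore N = mg cos 26° + F sin 26° = 133.140 + 98.377 = 231.517 N, and kinetic friction down the slope is μN = 0.48 × 231.517 = 111.128 N.
Along the incline: F cos 26° − mg sin 26° − μN = ma, so 201.691 − 64.941 − 111.128 = 15.1 a, giving a = 1.6968 m/s².

1.697 m/s²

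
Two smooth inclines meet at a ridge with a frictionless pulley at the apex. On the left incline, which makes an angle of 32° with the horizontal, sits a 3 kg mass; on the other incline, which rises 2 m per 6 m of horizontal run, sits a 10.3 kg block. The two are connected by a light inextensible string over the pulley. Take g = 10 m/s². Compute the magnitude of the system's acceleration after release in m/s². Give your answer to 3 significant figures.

Resolve each weight along its own incline: the 3 kg mass has component 3 × 10 × sin 32° = 15.898 N down its slope, and the 10.3 kg mass has 10.3 × 10 × sin 18.43° = 32.571 N down its slope.
The 10.3 kg side's 32.571 N exceeds the other side's 15.898 N, so that mass slides down and the 3 kg mass slides up. Taking that direction as positive, Newton's second law for the whole system gives 32.571 − 15.898 = (3 + 10.3) a, so a = 16.673 / 13.3 = 1.2536 m/s².

1.25 m/s²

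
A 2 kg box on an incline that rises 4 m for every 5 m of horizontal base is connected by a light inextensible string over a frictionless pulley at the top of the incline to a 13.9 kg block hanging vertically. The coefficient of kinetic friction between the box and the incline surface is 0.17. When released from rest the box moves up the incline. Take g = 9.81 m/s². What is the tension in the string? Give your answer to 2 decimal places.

For the box on the incline: the weight component along the slope is m₁g sin 38.66° = 2 × 9.81 × 0.6247 = 12.257 N and the normal force is N = m₁g cos 38.66° = 15.321 N.
Kinetic friction opposes the box's motion up the incline: f = μN = 0.17 × 15.321 = 2.605 N acting down the slope.
Newton's second law for the box (up-slope positive): T − 12.257 − 2.605 = 2 a. For the hanging block (downward positive): 13.9 × 9.81 − T = 13.9 a.
Adding the two equations eliminates T: 121.497 = 15.9 a, so a = 7.6413 m/s².
Then from the hanging block's equation, T = 13.9 × (9.81 − 7.6413) = 30.145 N.

30.14 N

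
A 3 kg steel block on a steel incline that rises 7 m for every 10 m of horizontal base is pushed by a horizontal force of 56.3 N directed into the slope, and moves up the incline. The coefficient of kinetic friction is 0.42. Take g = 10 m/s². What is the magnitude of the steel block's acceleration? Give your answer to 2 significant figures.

1.7 m/s²

The horizontal push has components F cos 34.99° = 56.3 × 0.8192 = 46.121 N up the incline and F sin 34.99° = 56.3 × 0.5735 = 32.288 N pressing into the surface.
The normal force is therefore N = mg cos 34.99° + F sin 34.99° = 24.576 + 32.288 = 56.864 N, and kinetic friction down the slope is μN = 0.42 × 56.864 = 23.883 N.
Along the incline: F cos 34.99° − mg sin 34.99° − μN = ma, so 46.121 − 17.205 − 23.883 = 3 a, giving a = 1.6777 m/s².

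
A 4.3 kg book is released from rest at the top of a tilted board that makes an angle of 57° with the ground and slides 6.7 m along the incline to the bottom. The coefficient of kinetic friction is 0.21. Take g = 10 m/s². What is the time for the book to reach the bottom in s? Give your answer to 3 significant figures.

The weight component along the incline is mg sin 57° = 36.063 N and the normal force is N = mg cos 57° = 23.419 N.
Friction up the slope is f = μN = 0.21 × 23.419 = 4.918 N, so the net downslope force is 36.063 − 4.918 = 31.145 N and a = 31.145 / 4.3 = 7.2430 m/s².
Starting from rest, L = ½at², so t = √(2L/a) = √(2 × 6.7 / 7.2430) = 1.3602 s.

1.36 s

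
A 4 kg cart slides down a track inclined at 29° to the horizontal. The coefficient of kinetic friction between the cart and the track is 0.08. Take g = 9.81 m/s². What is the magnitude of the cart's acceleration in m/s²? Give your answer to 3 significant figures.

4.07 m/s²

Resolving the weight along the incline: the component pulling the cart down the slope is mg sin 29° = 4 × 9.81 × 0.4848 = 19.024 N, and the normal force is N = mg cos 29° = 4 × 9.81 × 0.8746 = 34.319 N.
Kinetic friction acts up the slope with magnitude f = μN = 0.08 × 34.319 = 2.746 N.
Net force along the incline is 19.024 − 2.746 = 16.278 N, so a = 16.278 / 4 = 4.0695 m/s².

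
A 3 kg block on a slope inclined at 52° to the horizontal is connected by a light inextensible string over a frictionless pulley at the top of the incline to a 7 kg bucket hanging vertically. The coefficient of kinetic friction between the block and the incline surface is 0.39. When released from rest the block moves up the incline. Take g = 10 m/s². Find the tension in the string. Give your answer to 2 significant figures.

For the block on the incline: the weight component along the slope is m₁g sin 52° = 3 × 10 × 0.7880 = 23.640 N and the normal force is N = m₁g cos 52° = 18.470 N.
Kinetic friction opposes the block's motion up the incline: f = μN = 0.39 × 18.470 = 7.203 N acting down the slope.
Newton's second law for the block (up-slope positive): T − 23.640 − 7.203 = 3 a. For the hanging bucket (downward positive): 7 × 10 − T = 7 a.
Adding the two equations eliminates T: 39.157 = 10 a, so a = 3.9157 m/s².
Then from the hanging bucket's equation, T = 7 × (10 − 3.9157) = 42.590 N.

43 N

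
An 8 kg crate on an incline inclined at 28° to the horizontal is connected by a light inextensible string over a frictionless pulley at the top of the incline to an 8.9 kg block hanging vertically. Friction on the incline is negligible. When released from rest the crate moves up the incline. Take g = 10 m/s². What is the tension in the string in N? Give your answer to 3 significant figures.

61.9 N

For the crate on the incline: the weight component along the slope is m₁g sin 28° = 8 × 10 × 0.4695 = 37.560 N and the normal force is N = m₁g cos 28° = 70.636 N.
Newton's second law for the crate (up-slope positive): T − 37.560 = 8 a. For the hanging block (downward positive): 8.9 × 10 − T = 8.9 a.
Adding the two equations eliminates T: 51.440 = 16.9 a, so a = 3.0438 m/s².
Then from the hanging block's equation, T = 8.9 × (10 − 3.0438) = 61.910 N.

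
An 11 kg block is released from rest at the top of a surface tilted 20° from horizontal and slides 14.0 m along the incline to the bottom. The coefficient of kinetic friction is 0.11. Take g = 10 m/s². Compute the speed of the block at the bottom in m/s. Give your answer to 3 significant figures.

8.17 m/s

The weight component along the incline is mg sin 20° = 37.622 N and the normal force is N = mg cos 20° = 103.366 N.
Friction up the slope is f = μN = 0.11 × 103.366 = 11.370 N, so the net downslope force is 37.622 − 11.370 = 26.252 N and a = 26.252 / 11 = 2.3865 m/s².
Starting from rest over a distance of 14.0 m, v² = 2aL = 2 × 2.3865 × 14.0 = 66.8220, so v = 8.1745 m/s.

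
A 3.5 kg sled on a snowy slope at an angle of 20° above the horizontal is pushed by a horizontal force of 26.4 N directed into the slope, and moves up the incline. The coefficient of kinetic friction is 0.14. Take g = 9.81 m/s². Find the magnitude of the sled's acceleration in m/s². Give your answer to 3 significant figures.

The horizontal push has components F cos 20° = 26.4 × 0.9397 = 24.808 N up the incline and F sin 20° = 26.4 × 0.3420 = 9.029 N pressing into the surface.
The normal force is therefore N = mg cos 20° + F sin 20° = 32.265 + 9.029 = 41.294 N, and kinetic friction down the slope is μN = 0.14 × 41.294 = 5.781 N.
Along the incline: F cos 20° − mg sin 20° − μN = ma, so 24.808 − 11.743 − 5.781 = 3.5 a, giving a = 2.0811 m/s².

2.08 m/s²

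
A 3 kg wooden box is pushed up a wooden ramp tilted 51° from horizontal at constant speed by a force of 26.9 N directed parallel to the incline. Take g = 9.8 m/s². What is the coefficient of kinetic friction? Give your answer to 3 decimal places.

At constant speed ΣF = 0 along the incline. The applied 26.9 N acts up the slope; the weight component mg sin 51° = 22.848 N and kinetic friction μN both act down the slope.
So 26.9 = 22.848 + μ × 18.502, giving μ = (26.9 − 22.848) / 18.502 = 0.2190.

0.219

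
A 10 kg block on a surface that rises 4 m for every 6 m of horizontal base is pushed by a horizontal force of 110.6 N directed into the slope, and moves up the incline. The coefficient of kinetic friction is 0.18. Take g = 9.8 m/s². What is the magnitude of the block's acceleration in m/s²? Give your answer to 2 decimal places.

1.19 m/s²

The horizontal push has components F cos 33.69° = 110.6 × 0.8321 = 92.030 N up the incline and F sin 33.69° = 110.6 × 0.5547 = 61.350 N pressing into the surface.
The normal force is therefore N = mg cos 33.69° + F sin 33.69° = 81.546 + 61.350 = 142.896 N, and kinetic friction down the slope is μN = 0.18 × 142.896 = 25.721 N.
Along the incline: F cos 33.69° − mg sin 33.69° − μN = ma, so 92.030 − 54.361 − 25.721 = 10 a, giving a = 1.1948 m/s².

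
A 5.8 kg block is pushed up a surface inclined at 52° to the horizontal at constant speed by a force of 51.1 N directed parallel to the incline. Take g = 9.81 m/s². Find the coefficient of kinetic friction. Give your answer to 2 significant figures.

At constant speed ΣF = 0 along the incline. The applied 51.1 N acts up the slope; the weight component mg sin 52° = 44.836 N and kinetic friction μN both act down the slope.
So 51.1 = 44.836 + μ × 35.030, giving μ = (51.1 − 44.836) / 35.030 = 0.1788.

0.18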